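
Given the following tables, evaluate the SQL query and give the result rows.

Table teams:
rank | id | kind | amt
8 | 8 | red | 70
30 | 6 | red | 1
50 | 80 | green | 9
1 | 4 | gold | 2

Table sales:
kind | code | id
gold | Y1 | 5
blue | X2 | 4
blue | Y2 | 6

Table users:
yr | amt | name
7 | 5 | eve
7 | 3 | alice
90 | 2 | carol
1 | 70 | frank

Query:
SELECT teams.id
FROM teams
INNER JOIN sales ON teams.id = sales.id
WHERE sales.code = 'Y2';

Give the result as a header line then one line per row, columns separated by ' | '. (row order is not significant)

== RESULT ==
teams.id
6

Derivation:
After JOIN sales (2 rows):
teams.rank | teams.id | teams.kind | teams.amt | sales.kind | sales.code | sales.id
30 | 6 | red | 1 | blue | Y2 | 6
1 | 4 | gold | 2 | blue | X2 | 4
After WHERE (1 rows):
teams.rank | teams.id | teams.kind | teams.amt | sales.kind | sales.code | sales.id
30 | 6 | red | 1 | blue | Y2 | 6
After SELECT (1 rows):
teams.id
6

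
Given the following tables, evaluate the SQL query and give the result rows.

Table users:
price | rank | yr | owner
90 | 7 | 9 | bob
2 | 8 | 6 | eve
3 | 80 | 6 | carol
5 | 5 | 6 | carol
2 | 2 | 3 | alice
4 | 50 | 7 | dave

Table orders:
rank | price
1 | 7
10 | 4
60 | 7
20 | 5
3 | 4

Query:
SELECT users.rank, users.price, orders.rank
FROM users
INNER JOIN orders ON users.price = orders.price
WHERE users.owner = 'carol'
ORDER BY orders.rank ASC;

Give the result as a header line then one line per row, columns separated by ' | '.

== RESULT ==
users.rank | users.price | orders.rank
5 | 5 | 20

Derivation:
After JOIN orders (3 rows):
users.price | users.rank | users.yr | users.owner | orders.rank | orders.price
5 | 5 | 6 | carol | 20 | 5
4 | 50 | 7 | dave | 10 | 4
4 | 50 | 7 | dave | 3 | 4
After WHERE (1 rows):
users.price | users.rank | users.yr | users.owner | orders.rank | orders.price
5 | 5 | 6 | carol | 20 | 5
After SELECT (1 rows):
users.rank | users.price | orders.rank
5 | 5 | 20
After ORDER BY (1 rows):
users.rank | users.price | orders.rank
5 | 5 | 20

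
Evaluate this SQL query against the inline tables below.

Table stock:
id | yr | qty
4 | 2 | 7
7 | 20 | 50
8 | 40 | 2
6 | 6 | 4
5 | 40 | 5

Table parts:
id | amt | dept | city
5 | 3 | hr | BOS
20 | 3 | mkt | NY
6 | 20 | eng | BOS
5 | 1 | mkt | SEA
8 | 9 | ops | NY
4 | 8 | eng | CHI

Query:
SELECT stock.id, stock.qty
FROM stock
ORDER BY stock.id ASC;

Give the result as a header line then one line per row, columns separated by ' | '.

After SELECT (5 rows):
stock.id | stock.qty
4 | 7
7 | 50
8 | 2
6 | 4
5 | 5
After ORDER BY (5 rows):
stock.id | stock.qty
4 | 7
5 | 5
6 | 4
7 | 50
8 | 2

== RESULT ==
stock.id | stock.qty
4 | 7
5 | 5
6 | 4
7 | 50
8 | 2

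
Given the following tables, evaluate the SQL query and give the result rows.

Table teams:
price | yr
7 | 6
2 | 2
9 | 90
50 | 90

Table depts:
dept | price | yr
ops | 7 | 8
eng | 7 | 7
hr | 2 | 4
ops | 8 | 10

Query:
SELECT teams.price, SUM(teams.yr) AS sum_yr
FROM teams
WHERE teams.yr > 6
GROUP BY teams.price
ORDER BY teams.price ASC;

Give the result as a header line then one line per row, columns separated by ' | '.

== RESULT ==
teams.price | sum_yr
9 | 90
50 | 90

Derivation:
After WHERE (2 rows):
teams.price | teams.yr
9 | 90
50 | 90
After GROUP BY (2 rows):
teams.price | sum_yr
9 | 90
50 | 90
After ORDER BY (2 rows):
teams.price | sum_yr
9 | 90
50 | 90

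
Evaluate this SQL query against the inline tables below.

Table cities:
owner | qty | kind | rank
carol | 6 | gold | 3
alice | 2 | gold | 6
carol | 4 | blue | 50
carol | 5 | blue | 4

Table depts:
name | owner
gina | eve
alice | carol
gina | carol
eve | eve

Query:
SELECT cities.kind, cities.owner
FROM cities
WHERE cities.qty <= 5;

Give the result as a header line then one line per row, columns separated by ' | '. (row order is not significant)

== RESULT ==
cities.kind | cities.owner
gold | alice
blue | carol
blue | carol

Derivation:
After WHERE (3 rows):
cities.owner | cities.qty | cities.kind | cities.rank
alice | 2 | gold | 6
carol | 4 | blue | 50
carol | 5 | blue | 4
After SELECT (3 rows):
cities.kind | cities.owner
gold | alice
blue | carol
blue | carol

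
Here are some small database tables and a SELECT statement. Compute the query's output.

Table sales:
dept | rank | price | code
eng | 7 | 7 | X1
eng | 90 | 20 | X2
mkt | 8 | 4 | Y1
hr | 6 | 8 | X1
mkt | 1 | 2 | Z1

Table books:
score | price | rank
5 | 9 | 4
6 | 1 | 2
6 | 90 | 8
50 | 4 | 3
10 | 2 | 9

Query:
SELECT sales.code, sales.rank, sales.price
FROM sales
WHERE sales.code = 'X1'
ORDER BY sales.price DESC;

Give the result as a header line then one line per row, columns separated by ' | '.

== RESULT ==
sales.code | sales.rank | sales.price
X1 | 6 | 8
X1 | 7 | 7

Derivation:
After WHERE (2 rows):
sales.dept | sales.rank | sales.price | sales.code
eng | 7 | 7 | X1
hr | 6 | 8 | X1
After SELECT (2 rows):
sales.code | sales.rank | sales.price
X1 | 7 | 7
X1 | 6 | 8
After ORDER BY (2 rows):
sales.code | sales.rank | sales.price
X1 | 6 | 8
X1 | 7 | 7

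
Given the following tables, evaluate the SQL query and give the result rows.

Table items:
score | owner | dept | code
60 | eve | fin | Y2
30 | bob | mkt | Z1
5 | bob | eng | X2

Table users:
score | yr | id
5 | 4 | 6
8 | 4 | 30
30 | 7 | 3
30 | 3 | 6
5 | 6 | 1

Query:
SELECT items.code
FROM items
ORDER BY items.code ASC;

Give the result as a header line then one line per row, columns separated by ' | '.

After SELECT (3 rows):
items.code
Y2
Z1
X2
After ORDER BY (3 rows):
items.code
X2
Y2
Z1

== RESULT ==
items.code
X2
Y2
Z1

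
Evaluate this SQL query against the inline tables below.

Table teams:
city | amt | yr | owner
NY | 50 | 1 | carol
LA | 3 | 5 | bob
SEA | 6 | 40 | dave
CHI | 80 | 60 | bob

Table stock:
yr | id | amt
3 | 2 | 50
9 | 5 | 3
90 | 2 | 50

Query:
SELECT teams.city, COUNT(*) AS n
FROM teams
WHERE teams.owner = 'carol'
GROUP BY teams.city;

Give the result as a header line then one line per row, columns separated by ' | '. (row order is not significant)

After WHERE (1 rows):
teams.city | teams.amt | teams.yr | teams.owner
NY | 50 | 1 | carol
After GROUP BY (1 rows):
teams.city | n
NY | 1

== RESULT ==
teams.city | n
NY | 1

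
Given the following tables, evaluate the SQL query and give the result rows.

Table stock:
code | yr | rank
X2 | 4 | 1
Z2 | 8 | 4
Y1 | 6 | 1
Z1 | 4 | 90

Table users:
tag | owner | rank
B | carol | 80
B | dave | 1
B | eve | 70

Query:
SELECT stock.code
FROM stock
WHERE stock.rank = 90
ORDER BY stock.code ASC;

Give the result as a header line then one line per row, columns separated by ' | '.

== RESULT ==
stock.code
Z1

Derivation:
After WHERE (1 rows):
stock.code | stock.yr | stock.rank
Z1 | 4 | 90
After SELECT (1 rows):
stock.code
Z1
After ORDER BY (1 rows):
stock.code
Z1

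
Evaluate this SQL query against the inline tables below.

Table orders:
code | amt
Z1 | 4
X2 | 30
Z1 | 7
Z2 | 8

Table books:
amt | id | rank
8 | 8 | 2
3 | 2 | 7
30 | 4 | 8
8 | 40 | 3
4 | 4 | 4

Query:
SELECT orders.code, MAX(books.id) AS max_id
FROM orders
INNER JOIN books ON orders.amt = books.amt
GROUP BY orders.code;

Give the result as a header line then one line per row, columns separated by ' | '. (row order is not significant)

== RESULT ==
orders.code | max_id
Z1 | 4
X2 | 4
Z2 | 40

Derivation:
After JOIN books (4 rows):
orders.code | orders.amt | books.amt | books.id | books.rank
Z1 | 4 | 4 | 4 | 4
X2 | 30 | 30 | 4 | 8
Z2 | 8 | 8 | 8 | 2
Z2 | 8 | 8 | 40 | 3
After GROUP BY (3 rows):
orders.code | max_id
Z1 | 4
X2 | 4
Z2 | 40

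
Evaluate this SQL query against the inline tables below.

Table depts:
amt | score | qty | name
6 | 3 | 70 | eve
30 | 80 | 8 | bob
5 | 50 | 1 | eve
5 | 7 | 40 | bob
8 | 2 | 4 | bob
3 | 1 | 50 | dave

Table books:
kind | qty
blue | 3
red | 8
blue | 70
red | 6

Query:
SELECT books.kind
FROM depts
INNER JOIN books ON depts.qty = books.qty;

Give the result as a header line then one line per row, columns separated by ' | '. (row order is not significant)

== RESULT ==
books.kind
blue
red

Derivation:
After JOIN books (2 rows):
depts.amt | depts.score | depts.qty | depts.name | books.kind | books.qty
6 | 3 | 70 | eve | blue | 70
30 | 80 | 8 | bob | red | 8
After SELECT (2 rows):
books.kind
blue
red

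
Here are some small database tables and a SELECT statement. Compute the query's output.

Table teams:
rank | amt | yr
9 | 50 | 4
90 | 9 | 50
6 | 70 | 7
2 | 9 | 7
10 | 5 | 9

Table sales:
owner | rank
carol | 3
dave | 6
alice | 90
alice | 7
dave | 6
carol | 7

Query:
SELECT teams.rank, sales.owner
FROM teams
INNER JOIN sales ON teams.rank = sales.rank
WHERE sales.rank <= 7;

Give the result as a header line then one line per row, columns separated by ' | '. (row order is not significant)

== RESULT ==
teams.rank | sales.owner
6 | dave
6 | dave

Derivation:
After JOIN sales (3 rows):
teams.rank | teams.amt | teams.yr | sales.owner | sales.rank
90 | 9 | 50 | alice | 90
6 | 70 | 7 | dave | 6
6 | 70 | 7 | dave | 6
After WHERE (2 rows):
teams.rank | teams.amt | teams.yr | sales.owner | sales.rank
6 | 70 | 7 | dave | 6
6 | 70 | 7 | dave | 6
After SELECT (2 rows):
teams.rank | sales.owner
6 | dave
6 | dave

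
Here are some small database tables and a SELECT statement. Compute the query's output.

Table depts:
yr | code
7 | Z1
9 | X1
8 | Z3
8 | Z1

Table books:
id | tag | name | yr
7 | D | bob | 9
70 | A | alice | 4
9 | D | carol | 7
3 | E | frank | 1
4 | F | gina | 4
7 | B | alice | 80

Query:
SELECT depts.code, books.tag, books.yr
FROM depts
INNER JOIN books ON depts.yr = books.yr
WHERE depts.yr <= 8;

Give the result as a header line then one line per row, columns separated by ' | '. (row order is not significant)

After JOIN books (2 rows):
depts.yr | depts.code | books.id | books.tag | books.name | books.yr
7 | Z1 | 9 | D | carol | 7
9 | X1 | 7 | D | bob | 9
After WHERE (1 rows):
depts.yr | depts.code | books.id | books.tag | books.name | books.yr
7 | Z1 | 9 | D | carol | 7
After SELECT (1 rows):
depts.code | books.tag | books.yr
Z1 | D | 7

== RESULT ==
depts.code | books.tag | books.yr
Z1 | D | 7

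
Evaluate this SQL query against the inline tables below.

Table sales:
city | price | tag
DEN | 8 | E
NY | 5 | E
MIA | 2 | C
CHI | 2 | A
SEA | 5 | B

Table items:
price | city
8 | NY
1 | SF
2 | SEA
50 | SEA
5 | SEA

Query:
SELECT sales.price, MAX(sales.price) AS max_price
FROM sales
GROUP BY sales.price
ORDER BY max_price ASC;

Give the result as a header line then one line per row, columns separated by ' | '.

== RESULT ==
sales.price | max_price
2 | 2
5 | 5
8 | 8

Derivation:
After GROUP BY (3 rows):
sales.price | max_price
8 | 8
5 | 5
2 | 2
After ORDER BY (3 rows):
sales.price | max_price
2 | 2
5 | 5
8 | 8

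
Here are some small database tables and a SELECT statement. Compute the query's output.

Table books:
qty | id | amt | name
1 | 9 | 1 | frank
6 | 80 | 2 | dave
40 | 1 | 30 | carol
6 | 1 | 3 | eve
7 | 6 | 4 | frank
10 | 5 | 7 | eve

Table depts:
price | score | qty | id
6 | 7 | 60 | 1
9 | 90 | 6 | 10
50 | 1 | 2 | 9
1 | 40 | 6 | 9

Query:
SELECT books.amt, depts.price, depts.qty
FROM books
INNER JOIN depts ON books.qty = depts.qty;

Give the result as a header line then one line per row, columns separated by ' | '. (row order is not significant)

After JOIN depts (4 rows):
books.qty | books.id | books.amt | books.name | depts.price | depts.score | depts.qty | depts.id
6 | 80 | 2 | dave | 9 | 90 | 6 | 10
6 | 80 | 2 | dave | 1 | 40 | 6 | 9
6 | 1 | 3 | eve | 9 | 90 | 6 | 10
6 | 1 | 3 | eve | 1 | 40 | 6 | 9
After SELECT (4 rows):
books.amt | depts.price | depts.qty
2 | 9 | 6
2 | 1 | 6
3 | 9 | 6
3 | 1 | 6

== RESULT ==
books.amt | depts.price | depts.qty
2 | 9 | 6
2 | 1 | 6
3 | 9 | 6
3 | 1 | 6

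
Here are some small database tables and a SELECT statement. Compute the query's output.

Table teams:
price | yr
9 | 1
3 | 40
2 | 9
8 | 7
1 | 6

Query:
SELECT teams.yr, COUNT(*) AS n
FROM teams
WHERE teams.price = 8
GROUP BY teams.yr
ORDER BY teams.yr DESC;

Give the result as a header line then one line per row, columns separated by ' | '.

== RESULT ==
teams.yr | n
7 | 1

Derivation:
After WHERE (1 rows):
teams.price | teams.yr
8 | 7
After GROUP BY (1 rows):
teams.yr | n
7 | 1
After ORDER BY (1 rows):
teams.yr | n
7 | 1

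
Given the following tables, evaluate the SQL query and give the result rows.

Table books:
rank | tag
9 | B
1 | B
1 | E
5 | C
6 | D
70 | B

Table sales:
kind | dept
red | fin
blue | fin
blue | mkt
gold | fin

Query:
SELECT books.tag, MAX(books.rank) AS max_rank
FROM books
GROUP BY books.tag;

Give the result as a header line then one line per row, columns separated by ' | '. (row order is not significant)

== RESULT ==
books.tag | max_rank
B | 70
E | 1
C | 5
D | 6

Derivation:
After GROUP BY (4 rows):
books.tag | max_rank
B | 70
E | 1
C | 5
D | 6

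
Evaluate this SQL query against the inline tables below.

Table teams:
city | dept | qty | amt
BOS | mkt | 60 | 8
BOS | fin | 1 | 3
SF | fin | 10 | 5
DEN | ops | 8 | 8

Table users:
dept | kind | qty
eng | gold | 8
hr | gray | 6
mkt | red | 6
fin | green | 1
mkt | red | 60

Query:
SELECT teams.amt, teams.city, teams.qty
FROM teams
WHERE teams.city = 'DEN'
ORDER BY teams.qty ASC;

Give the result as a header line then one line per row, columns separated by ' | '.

After WHERE (1 rows):
teams.city | teams.dept | teams.qty | teams.amt
DEN | ops | 8 | 8
After SELECT (1 rows):
teams.amt | teams.city | teams.qty
8 | DEN | 8
After ORDER BY (1 rows):
teams.amt | teams.city | teams.qty
8 | DEN | 8

== RESULT ==
teams.amt | teams.city | teams.qty
8 | DEN | 8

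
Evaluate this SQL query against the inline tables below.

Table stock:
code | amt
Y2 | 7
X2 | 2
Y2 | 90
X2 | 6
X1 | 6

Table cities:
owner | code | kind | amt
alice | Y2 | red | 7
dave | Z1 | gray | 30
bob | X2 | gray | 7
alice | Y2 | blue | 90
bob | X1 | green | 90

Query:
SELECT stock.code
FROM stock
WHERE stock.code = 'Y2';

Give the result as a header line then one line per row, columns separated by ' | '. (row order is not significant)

== RESULT ==
stock.code
Y2
Y2

Derivation:
After WHERE (2 rows):
stock.code | stock.amt
Y2 | 7
Y2 | 90
After SELECT (2 rows):
stock.code
Y2
Y2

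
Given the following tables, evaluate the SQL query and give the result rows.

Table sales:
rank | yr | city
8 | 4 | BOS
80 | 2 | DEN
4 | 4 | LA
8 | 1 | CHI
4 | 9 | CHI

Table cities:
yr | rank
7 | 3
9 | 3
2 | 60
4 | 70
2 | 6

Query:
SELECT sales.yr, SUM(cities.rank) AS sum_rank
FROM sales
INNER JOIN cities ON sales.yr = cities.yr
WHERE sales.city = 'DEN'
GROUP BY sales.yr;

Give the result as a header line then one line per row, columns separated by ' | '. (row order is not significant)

== RESULT ==
sales.yr | sum_rank
2 | 66

Derivation:
After JOIN cities (5 rows):
sales.rank | sales.yr | sales.city | cities.yr | cities.rank
8 | 4 | BOS | 4 | 70
80 | 2 | DEN | 2 | 60
80 | 2 | DEN | 2 | 6
4 | 4 | LA | 4 | 70
4 | 9 | CHI | 9 | 3
After WHERE (2 rows):
sales.rank | sales.yr | sales.city | cities.yr | cities.rank
80 | 2 | DEN | 2 | 60
80 | 2 | DEN | 2 | 6
After GROUP BY (1 rows):
sales.yr | sum_rank
2 | 66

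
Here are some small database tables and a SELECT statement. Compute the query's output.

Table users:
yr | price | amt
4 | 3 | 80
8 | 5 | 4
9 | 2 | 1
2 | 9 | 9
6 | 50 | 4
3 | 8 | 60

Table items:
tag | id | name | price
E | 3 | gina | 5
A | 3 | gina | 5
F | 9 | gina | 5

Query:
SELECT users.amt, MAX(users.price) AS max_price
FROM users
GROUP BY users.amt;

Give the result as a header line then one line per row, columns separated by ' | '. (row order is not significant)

After GROUP BY (5 rows):
users.amt | max_price
80 | 3
4 | 50
1 | 2
9 | 9
60 | 8

== RESULT ==
users.amt | max_price
80 | 3
4 | 50
1 | 2
9 | 9
60 | 8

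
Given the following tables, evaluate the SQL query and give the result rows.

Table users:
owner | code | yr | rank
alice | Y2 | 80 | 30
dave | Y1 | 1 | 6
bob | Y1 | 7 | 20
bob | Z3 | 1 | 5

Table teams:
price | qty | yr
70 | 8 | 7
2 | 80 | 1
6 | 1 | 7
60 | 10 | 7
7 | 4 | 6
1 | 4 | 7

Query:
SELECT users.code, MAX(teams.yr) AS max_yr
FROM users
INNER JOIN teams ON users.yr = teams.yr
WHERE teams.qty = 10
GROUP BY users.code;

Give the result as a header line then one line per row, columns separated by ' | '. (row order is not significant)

== RESULT ==
users.code | max_yr
Y1 | 7

Derivation:
After JOIN teams (6 rows):
users.owner | users.code | users.yr | users.rank | teams.price | teams.qty | teams.yr
dave | Y1 | 1 | 6 | 2 | 80 | 1
bob | Y1 | 7 | 20 | 70 | 8 | 7
bob | Y1 | 7 | 20 | 6 | 1 | 7
bob | Y1 | 7 | 20 | 60 | 10 | 7
bob | Y1 | 7 | 20 | 1 | 4 | 7
bob | Z3 | 1 | 5 | 2 | 80 | 1
After WHERE (1 rows):
users.owner | users.code | users.yr | users.rank | teams.price | teams.qty | teams.yr
bob | Y1 | 7 | 20 | 60 | 10 | 7
After GROUP BY (1 rows):
users.code | max_yr
Y1 | 7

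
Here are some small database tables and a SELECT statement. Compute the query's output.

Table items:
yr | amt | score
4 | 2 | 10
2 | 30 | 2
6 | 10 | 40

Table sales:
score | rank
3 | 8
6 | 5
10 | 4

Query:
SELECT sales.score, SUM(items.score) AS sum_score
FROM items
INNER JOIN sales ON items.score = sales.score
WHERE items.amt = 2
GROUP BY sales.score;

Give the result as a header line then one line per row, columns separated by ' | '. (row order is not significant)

== RESULT ==
sales.score | sum_score
10 | 10

Derivation:
After JOIN sales (1 rows):
items.yr | items.amt | items.score | sales.score | sales.rank
4 | 2 | 10 | 10 | 4
After WHERE (1 rows):
items.yr | items.amt | items.score | sales.score | sales.rank
4 | 2 | 10 | 10 | 4
After GROUP BY (1 rows):
sales.score | sum_score
10 | 10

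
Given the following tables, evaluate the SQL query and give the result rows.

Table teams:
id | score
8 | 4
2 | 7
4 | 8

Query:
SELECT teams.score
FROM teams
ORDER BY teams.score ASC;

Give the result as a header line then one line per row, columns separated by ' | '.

== RESULT ==
teams.score
4
7
8

Derivation:
After SELECT (3 rows):
teams.score
4
7
8
After ORDER BY (3 rows):
teams.score
4
7
8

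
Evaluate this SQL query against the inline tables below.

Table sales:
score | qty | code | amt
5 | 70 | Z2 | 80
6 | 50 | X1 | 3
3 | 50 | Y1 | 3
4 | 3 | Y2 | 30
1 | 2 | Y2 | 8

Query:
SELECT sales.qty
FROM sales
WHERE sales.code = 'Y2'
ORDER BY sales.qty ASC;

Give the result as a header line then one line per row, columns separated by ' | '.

== RESULT ==
sales.qty
2
3

Derivation:
After WHERE (2 rows):
sales.score | sales.qty | sales.code | sales.amt
4 | 3 | Y2 | 30
1 | 2 | Y2 | 8
After SELECT (2 rows):
sales.qty
3
2
After ORDER BY (2 rows):
sales.qty
2
3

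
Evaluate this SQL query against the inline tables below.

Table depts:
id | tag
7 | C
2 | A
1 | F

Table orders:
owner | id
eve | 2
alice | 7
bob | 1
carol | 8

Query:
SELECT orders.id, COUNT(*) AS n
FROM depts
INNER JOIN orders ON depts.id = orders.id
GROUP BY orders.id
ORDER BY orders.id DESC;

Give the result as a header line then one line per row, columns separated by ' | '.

After JOIN orders (3 rows):
depts.id | depts.tag | orders.owner | orders.id
7 | C | alice | 7
2 | A | eve | 2
1 | F | bob | 1
After GROUP BY (3 rows):
orders.id | n
7 | 1
2 | 1
1 | 1
After ORDER BY (3 rows):
orders.id | n
7 | 1
2 | 1
1 | 1

== RESULT ==
orders.id | n
7 | 1
2 | 1
1 | 1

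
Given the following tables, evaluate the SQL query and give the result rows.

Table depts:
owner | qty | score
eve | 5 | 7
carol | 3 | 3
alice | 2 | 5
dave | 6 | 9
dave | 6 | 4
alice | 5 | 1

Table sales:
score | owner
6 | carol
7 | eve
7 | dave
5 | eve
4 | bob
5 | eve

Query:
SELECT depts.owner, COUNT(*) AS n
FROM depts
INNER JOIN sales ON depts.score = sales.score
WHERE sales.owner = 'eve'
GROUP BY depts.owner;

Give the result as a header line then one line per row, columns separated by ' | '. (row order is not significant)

== RESULT ==
depts.owner | n
eve | 1
alice | 2

Derivation:
After JOIN sales (5 rows):
depts.owner | depts.qty | depts.score | sales.score | sales.owner
eve | 5 | 7 | 7 | eve
eve | 5 | 7 | 7 | dave
alice | 2 | 5 | 5 | eve
alice | 2 | 5 | 5 | eve
dave | 6 | 4 | 4 | bob
After WHERE (3 rows):
depts.owner | depts.qty | depts.score | sales.score | sales.owner
eve | 5 | 7 | 7 | eve
alice | 2 | 5 | 5 | eve
alice | 2 | 5 | 5 | eve
After GROUP BY (2 rows):
depts.owner | n
eve | 1
alice | 2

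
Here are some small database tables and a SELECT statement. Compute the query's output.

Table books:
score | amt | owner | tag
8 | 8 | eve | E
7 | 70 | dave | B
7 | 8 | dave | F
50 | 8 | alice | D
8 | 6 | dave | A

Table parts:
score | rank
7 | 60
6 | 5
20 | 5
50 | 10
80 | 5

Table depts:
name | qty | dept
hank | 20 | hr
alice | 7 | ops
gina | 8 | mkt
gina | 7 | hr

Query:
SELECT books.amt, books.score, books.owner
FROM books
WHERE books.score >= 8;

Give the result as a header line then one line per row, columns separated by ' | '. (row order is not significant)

After WHERE (3 rows):
books.score | books.amt | books.owner | books.tag
8 | 8 | eve | E
50 | 8 | alice | D
8 | 6 | dave | A
After SELECT (3 rows):
books.amt | books.score | books.owner
8 | 8 | eve
8 | 50 | alice
6 | 8 | dave

== RESULT ==
books.amt | books.score | books.owner
8 | 8 | eve
8 | 50 | alice
6 | 8 | dave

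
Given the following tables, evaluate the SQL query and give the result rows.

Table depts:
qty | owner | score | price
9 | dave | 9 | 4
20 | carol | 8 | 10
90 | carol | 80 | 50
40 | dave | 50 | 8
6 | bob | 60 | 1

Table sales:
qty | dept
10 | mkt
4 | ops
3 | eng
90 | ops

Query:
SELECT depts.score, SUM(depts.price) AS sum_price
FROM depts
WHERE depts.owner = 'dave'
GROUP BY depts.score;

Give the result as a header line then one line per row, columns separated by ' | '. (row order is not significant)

== RESULT ==
depts.score | sum_price
9 | 4
50 | 8

Derivation:
After WHERE (2 rows):
depts.qty | depts.owner | depts.score | depts.price
9 | dave | 9 | 4
40 | dave | 50 | 8
After GROUP BY (2 rows):
depts.score | sum_price
9 | 4
50 | 8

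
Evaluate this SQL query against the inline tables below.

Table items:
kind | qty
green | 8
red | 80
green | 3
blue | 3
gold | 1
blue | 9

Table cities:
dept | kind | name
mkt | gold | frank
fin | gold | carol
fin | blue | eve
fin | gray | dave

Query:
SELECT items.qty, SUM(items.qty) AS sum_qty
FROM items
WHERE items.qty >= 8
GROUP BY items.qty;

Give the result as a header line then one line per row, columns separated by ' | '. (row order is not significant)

== RESULT ==
items.qty | sum_qty
8 | 8
80 | 80
9 | 9

Derivation:
After WHERE (3 rows):
items.kind | items.qty
green | 8
red | 80
blue | 9
After GROUP BY (3 rows):
items.qty | sum_qty
8 | 8
80 | 80
9 | 9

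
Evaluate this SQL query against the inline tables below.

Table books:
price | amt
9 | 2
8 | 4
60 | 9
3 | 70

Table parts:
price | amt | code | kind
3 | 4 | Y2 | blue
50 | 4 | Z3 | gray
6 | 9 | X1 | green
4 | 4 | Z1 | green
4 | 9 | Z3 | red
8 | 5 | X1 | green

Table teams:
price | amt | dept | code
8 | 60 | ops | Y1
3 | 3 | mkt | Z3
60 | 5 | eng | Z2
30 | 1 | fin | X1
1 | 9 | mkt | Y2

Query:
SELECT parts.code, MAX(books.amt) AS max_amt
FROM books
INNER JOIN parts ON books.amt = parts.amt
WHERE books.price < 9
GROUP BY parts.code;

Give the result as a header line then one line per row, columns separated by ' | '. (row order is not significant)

== RESULT ==
parts.code | max_amt
Y2 | 4
Z3 | 4
Z1 | 4

Derivation:
After JOIN parts (5 rows):
books.price | books.amt | parts.price | parts.amt | parts.code | parts.kind
8 | 4 | 3 | 4 | Y2 | blue
8 | 4 | 50 | 4 | Z3 | gray
8 | 4 | 4 | 4 | Z1 | green
60 | 9 | 6 | 9 | X1 | green
60 | 9 | 4 | 9 | Z3 | red
After WHERE (3 rows):
books.price | books.amt | parts.price | parts.amt | parts.code | parts.kind
8 | 4 | 3 | 4 | Y2 | blue
8 | 4 | 50 | 4 | Z3 | gray
8 | 4 | 4 | 4 | Z1 | green
After GROUP BY (3 rows):
parts.code | max_amt
Y2 | 4
Z3 | 4
Z1 | 4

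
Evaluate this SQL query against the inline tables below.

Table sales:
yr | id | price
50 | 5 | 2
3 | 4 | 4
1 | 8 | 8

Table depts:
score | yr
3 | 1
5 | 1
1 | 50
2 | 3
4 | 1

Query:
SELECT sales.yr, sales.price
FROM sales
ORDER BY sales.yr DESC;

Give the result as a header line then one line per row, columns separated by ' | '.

== RESULT ==
sales.yr | sales.price
50 | 2
3 | 4
1 | 8

Derivation:
After SELECT (3 rows):
sales.yr | sales.price
50 | 2
3 | 4
1 | 8
After ORDER BY (3 rows):
sales.yr | sales.price
50 | 2
3 | 4
1 | 8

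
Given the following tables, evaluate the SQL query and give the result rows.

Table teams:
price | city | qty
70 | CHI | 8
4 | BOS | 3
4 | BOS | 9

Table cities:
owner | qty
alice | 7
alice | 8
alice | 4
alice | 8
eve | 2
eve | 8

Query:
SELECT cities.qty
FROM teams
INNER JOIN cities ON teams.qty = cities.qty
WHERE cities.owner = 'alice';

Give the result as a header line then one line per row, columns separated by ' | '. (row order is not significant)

== RESULT ==
cities.qty
8
8

Derivation:
After JOIN cities (3 rows):
teams.price | teams.city | teams.qty | cities.owner | cities.qty
70 | CHI | 8 | alice | 8
70 | CHI | 8 | alice | 8
70 | CHI | 8 | eve | 8
After WHERE (2 rows):
teams.price | teams.city | teams.qty | cities.owner | cities.qty
70 | CHI | 8 | alice | 8
70 | CHI | 8 | alice | 8
After SELECT (2 rows):
cities.qty
8
8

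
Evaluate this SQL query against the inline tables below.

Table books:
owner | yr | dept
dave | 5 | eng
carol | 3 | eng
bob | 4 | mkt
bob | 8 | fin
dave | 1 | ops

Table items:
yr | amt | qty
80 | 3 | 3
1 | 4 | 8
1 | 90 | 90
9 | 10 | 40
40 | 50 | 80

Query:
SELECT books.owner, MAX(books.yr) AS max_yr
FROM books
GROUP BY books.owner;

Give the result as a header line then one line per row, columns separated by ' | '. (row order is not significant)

== RESULT ==
books.owner | max_yr
dave | 5
carol | 3
bob | 8

Derivation:
After GROUP BY (3 rows):
books.owner | max_yr
dave | 5
carol | 3
bob | 8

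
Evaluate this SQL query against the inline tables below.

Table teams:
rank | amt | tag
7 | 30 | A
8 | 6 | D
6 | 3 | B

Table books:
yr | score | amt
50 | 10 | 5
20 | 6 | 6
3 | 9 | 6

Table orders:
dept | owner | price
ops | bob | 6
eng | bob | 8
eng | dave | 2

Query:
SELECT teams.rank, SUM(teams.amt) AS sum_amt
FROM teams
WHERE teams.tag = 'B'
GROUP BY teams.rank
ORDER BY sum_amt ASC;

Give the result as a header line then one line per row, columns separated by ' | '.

After WHERE (1 rows):
teams.rank | teams.amt | teams.tag
6 | 3 | B
After GROUP BY (1 rows):
teams.rank | sum_amt
6 | 3
After ORDER BY (1 rows):
teams.rank | sum_amt
6 | 3

== RESULT ==
teams.rank | sum_amt
6 | 3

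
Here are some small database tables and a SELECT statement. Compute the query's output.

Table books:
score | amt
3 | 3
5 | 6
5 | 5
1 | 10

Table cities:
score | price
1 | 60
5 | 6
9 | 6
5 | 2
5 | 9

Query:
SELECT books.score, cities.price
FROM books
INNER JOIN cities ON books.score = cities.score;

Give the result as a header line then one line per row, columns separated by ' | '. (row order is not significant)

After JOIN cities (7 rows):
books.score | books.amt | cities.score | cities.price
5 | 6 | 5 | 6
5 | 6 | 5 | 2
5 | 6 | 5 | 9
5 | 5 | 5 | 6
5 | 5 | 5 | 2
5 | 5 | 5 | 9
1 | 10 | 1 | 60
After SELECT (7 rows):
books.score | cities.price
5 | 6
5 | 2
5 | 9
5 | 6
5 | 2
5 | 9
1 | 60

== RESULT ==
books.score | cities.price
5 | 6
5 | 2
5 | 9
5 | 6
5 | 2
5 | 9
1 | 60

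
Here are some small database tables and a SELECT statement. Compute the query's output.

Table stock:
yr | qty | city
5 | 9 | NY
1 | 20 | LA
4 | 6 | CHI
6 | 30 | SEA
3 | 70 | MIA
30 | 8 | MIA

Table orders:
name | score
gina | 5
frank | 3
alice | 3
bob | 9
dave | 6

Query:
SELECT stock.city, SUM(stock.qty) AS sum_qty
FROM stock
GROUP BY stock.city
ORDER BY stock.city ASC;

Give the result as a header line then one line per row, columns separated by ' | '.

== RESULT ==
stock.city | sum_qty
CHI | 6
LA | 20
MIA | 78
NY | 9
SEA | 30

Derivation:
After GROUP BY (5 rows):
stock.city | sum_qty
NY | 9
LA | 20
CHI | 6
SEA | 30
MIA | 78
After ORDER BY (5 rows):
stock.city | sum_qty
CHI | 6
LA | 20
MIA | 78
NY | 9
SEA | 30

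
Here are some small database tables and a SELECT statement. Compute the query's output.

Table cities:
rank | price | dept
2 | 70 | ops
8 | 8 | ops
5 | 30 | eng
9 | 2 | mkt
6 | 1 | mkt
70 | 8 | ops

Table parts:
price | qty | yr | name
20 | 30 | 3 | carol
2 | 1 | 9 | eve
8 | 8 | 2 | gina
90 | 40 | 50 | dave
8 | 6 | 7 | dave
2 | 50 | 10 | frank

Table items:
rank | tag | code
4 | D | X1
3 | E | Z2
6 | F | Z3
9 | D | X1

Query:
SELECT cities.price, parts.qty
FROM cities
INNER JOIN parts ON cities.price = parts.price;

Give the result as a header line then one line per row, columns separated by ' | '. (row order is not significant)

After JOIN parts (6 rows):
cities.rank | cities.price | cities.dept | parts.price | parts.qty | parts.yr | parts.name
8 | 8 | ops | 8 | 8 | 2 | gina
8 | 8 | ops | 8 | 6 | 7 | dave
9 | 2 | mkt | 2 | 1 | 9 | eve
9 | 2 | mkt | 2 | 50 | 10 | frank
70 | 8 | ops | 8 | 8 | 2 | gina
70 | 8 | ops | 8 | 6 | 7 | dave
After SELECT (6 rows):
cities.price | parts.qty
8 | 8
8 | 6
2 | 1
2 | 50
8 | 8
8 | 6

== RESULT ==
cities.price | parts.qty
8 | 8
8 | 6
2 | 1
2 | 50
8 | 8
8 | 6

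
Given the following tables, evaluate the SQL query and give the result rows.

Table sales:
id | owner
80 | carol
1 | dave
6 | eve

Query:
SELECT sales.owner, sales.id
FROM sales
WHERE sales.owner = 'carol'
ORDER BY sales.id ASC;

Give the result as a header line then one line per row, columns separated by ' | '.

== RESULT ==
sales.owner | sales.id
carol | 80

Derivation:
After WHERE (1 rows):
sales.id | sales.owner
80 | carol
After SELECT (1 rows):
sales.owner | sales.id
carol | 80
After ORDER BY (1 rows):
sales.owner | sales.id
carol | 80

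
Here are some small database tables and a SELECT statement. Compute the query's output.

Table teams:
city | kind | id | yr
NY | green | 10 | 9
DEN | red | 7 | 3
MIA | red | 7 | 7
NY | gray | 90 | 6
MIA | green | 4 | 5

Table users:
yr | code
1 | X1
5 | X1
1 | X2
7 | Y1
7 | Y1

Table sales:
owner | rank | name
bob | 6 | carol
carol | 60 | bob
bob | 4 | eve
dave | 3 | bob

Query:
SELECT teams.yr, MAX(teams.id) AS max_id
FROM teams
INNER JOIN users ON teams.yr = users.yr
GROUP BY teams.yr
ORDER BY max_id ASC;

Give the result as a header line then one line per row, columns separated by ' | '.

== RESULT ==
teams.yr | max_id
5 | 4
7 | 7

Derivation:
After JOIN users (3 rows):
teams.city | teams.kind | teams.id | teams.yr | users.yr | users.code
MIA | red | 7 | 7 | 7 | Y1
MIA | red | 7 | 7 | 7 | Y1
MIA | green | 4 | 5 | 5 | X1
After GROUP BY (2 rows):
teams.yr | max_id
7 | 7
5 | 4
After ORDER BY (2 rows):
teams.yr | max_id
5 | 4
7 | 7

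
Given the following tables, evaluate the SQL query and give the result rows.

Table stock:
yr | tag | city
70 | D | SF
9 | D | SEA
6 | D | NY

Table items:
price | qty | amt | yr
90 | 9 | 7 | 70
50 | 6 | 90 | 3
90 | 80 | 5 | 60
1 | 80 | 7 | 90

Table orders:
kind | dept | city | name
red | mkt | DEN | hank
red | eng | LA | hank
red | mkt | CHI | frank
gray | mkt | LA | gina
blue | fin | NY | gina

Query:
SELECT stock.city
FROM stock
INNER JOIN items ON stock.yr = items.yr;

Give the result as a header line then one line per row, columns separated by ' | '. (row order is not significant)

After JOIN items (1 rows):
stock.yr | stock.tag | stock.city | items.price | items.qty | items.amt | items.yr
70 | D | SF | 90 | 9 | 7 | 70
After SELECT (1 rows):
stock.city
SF

== RESULT ==
stock.city
SF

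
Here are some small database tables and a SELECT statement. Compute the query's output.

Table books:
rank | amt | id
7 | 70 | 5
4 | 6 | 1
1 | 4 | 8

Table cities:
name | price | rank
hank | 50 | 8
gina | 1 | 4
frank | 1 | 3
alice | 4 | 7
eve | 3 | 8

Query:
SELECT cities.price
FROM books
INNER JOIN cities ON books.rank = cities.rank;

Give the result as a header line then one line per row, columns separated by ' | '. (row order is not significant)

== RESULT ==
cities.price
4
1

Derivation:
After JOIN cities (2 rows):
books.rank | books.amt | books.id | cities.name | cities.price | cities.rank
7 | 70 | 5 | alice | 4 | 7
4 | 6 | 1 | gina | 1 | 4
After SELECT (2 rows):
cities.price
4
1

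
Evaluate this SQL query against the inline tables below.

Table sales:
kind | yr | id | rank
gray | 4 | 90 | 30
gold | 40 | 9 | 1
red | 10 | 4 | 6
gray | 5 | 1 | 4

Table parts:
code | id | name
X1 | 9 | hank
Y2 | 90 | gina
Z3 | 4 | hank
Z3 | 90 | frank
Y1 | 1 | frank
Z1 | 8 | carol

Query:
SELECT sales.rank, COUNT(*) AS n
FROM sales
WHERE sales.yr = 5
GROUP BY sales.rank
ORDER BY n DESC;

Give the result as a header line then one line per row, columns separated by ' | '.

After WHERE (1 rows):
sales.kind | sales.yr | sales.id | sales.rank
gray | 5 | 1 | 4
After GROUP BY (1 rows):
sales.rank | n
4 | 1
After ORDER BY (1 rows):
sales.rank | n
4 | 1

== RESULT ==
sales.rank | n
4 | 1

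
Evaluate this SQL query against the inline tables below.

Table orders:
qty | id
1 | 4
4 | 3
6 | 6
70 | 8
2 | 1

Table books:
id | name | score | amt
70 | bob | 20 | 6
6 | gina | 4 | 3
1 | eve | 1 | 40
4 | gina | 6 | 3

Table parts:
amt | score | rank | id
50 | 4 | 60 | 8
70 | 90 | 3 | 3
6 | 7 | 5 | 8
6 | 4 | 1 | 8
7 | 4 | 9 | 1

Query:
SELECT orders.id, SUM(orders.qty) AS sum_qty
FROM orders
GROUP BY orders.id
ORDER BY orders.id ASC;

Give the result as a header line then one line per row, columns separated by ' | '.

== RESULT ==
orders.id | sum_qty
1 | 2
3 | 4
4 | 1
6 | 6
8 | 70

Derivation:
After GROUP BY (5 rows):
orders.id | sum_qty
4 | 1
3 | 4
6 | 6
8 | 70
1 | 2
After ORDER BY (5 rows):
orders.id | sum_qty
1 | 2
3 | 4
4 | 1
6 | 6
8 | 70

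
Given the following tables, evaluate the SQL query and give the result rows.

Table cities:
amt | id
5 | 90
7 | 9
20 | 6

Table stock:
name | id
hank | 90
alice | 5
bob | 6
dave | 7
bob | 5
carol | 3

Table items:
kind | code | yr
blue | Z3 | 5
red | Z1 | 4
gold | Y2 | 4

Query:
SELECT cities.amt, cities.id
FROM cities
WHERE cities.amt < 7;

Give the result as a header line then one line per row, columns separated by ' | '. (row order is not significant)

After WHERE (1 rows):
cities.amt | cities.id
5 | 90
After SELECT (1 rows):
cities.amt | cities.id
5 | 90

== RESULT ==
cities.amt | cities.id
5 | 90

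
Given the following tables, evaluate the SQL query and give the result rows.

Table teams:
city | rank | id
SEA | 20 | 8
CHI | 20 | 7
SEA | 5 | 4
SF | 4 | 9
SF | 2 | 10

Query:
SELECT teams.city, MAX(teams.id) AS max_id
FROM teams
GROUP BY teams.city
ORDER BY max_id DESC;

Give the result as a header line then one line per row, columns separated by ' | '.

After GROUP BY (3 rows):
teams.city | max_id
SEA | 8
CHI | 7
SF | 10
After ORDER BY (3 rows):
teams.city | max_id
SF | 10
SEA | 8
CHI | 7

== RESULT ==
teams.city | max_id
SF | 10
SEA | 8
CHI | 7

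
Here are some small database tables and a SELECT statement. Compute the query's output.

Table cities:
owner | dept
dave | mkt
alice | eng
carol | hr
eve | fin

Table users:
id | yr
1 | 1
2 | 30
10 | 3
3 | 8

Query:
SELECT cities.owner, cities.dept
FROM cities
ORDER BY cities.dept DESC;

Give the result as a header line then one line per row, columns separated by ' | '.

== RESULT ==
cities.owner | cities.dept
dave | mkt
carol | hr
eve | fin
alice | eng

Derivation:
After SELECT (4 rows):
cities.owner | cities.dept
dave | mkt
alice | eng
carol | hr
eve | fin
After ORDER BY (4 rows):
cities.owner | cities.dept
dave | mkt
carol | hr
eve | fin
alice | eng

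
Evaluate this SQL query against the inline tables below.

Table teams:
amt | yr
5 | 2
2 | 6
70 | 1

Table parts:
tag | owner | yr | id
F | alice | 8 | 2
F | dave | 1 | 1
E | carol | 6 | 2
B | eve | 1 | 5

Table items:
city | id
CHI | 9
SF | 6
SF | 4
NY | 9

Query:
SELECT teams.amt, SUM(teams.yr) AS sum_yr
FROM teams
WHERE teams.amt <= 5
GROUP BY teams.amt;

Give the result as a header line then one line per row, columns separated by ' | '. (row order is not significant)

After WHERE (2 rows):
teams.amt | teams.yr
5 | 2
2 | 6
After GROUP BY (2 rows):
teams.amt | sum_yr
5 | 2
2 | 6

== RESULT ==
teams.amt | sum_yr
5 | 2
2 | 6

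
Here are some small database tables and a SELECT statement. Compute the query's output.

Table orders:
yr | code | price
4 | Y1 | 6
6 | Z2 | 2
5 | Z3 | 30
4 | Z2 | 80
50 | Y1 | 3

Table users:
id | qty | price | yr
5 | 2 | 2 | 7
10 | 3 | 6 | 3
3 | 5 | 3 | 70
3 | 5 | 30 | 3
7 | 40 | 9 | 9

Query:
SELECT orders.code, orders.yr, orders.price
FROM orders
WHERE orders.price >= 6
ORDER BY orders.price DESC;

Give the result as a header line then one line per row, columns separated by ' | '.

After WHERE (3 rows):
orders.yr | orders.code | orders.price
4 | Y1 | 6
5 | Z3 | 30
4 | Z2 | 80
After SELECT (3 rows):
orders.code | orders.yr | orders.price
Y1 | 4 | 6
Z3 | 5 | 30
Z2 | 4 | 80
After ORDER BY (3 rows):
orders.code | orders.yr | orders.price
Z2 | 4 | 80
Z3 | 5 | 30
Y1 | 4 | 6

== RESULT ==
orders.code | orders.yr | orders.price
Z2 | 4 | 80
Z3 | 5 | 30
Y1 | 4 | 6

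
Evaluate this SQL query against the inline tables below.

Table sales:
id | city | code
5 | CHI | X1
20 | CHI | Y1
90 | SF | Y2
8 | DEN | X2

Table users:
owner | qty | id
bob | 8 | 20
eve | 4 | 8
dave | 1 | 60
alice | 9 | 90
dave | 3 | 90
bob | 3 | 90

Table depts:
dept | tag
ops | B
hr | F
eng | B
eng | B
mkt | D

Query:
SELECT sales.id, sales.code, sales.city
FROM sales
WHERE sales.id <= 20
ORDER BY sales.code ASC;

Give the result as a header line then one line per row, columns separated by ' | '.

== RESULT ==
sales.id | sales.code | sales.city
5 | X1 | CHI
8 | X2 | DEN
20 | Y1 | CHI

Derivation:
After WHERE (3 rows):
sales.id | sales.city | sales.code
5 | CHI | X1
20 | CHI | Y1
8 | DEN | X2
After SELECT (3 rows):
sales.id | sales.code | sales.city
5 | X1 | CHI
20 | Y1 | CHI
8 | X2 | DEN
After ORDER BY (3 rows):
sales.id | sales.code | sales.city
5 | X1 | CHI
8 | X2 | DEN
20 | Y1 | CHI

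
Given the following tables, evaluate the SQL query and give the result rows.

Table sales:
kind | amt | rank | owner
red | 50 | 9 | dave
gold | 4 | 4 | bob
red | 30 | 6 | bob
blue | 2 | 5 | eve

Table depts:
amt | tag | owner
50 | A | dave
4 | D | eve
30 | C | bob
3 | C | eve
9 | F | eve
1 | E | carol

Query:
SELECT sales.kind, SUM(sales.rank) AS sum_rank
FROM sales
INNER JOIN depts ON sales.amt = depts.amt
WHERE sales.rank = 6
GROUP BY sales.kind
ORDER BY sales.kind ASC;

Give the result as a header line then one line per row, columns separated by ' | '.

After JOIN depts (3 rows):
sales.kind | sales.amt | sales.rank | sales.owner | depts.amt | depts.tag | depts.owner
red | 50 | 9 | dave | 50 | A | dave
gold | 4 | 4 | bob | 4 | D | eve
red | 30 | 6 | bob | 30 | C | bob
After WHERE (1 rows):
sales.kind | sales.amt | sales.rank | sales.owner | depts.amt | depts.tag | depts.owner
red | 30 | 6 | bob | 30 | C | bob
After GROUP BY (1 rows):
sales.kind | sum_rank
red | 6
After ORDER BY (1 rows):
sales.kind | sum_rank
red | 6

== RESULT ==
sales.kind | sum_rank
red | 6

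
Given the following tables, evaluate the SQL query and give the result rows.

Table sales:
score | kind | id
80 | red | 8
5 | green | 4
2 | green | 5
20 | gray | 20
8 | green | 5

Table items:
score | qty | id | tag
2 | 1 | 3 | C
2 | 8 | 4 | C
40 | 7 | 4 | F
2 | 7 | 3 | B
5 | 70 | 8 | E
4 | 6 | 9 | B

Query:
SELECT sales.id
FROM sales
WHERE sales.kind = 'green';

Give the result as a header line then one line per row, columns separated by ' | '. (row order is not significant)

After WHERE (3 rows):
sales.score | sales.kind | sales.id
5 | green | 4
2 | green | 5
8 | green | 5
After SELECT (3 rows):
sales.id
4
5
5

== RESULT ==
sales.id
4
5
5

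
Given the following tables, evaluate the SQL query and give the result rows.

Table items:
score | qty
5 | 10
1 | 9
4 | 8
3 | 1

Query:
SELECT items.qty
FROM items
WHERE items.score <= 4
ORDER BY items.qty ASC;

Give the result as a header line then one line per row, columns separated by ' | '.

After WHERE (3 rows):
items.score | items.qty
1 | 9
4 | 8
3 | 1
After SELECT (3 rows):
items.qty
9
8
1
After ORDER BY (3 rows):
items.qty
1
8
9

== RESULT ==
items.qty
1
8
9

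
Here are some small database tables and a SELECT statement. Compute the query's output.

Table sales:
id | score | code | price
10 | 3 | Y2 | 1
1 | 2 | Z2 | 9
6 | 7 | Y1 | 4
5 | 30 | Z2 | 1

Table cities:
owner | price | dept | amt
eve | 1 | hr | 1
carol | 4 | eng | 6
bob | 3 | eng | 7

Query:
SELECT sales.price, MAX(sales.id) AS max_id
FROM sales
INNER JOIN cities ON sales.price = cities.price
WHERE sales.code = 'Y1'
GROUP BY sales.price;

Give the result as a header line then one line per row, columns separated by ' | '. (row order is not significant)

After JOIN cities (3 rows):
sales.id | sales.score | sales.code | sales.price | cities.owner | cities.price | cities.dept | cities.amt
10 | 3 | Y2 | 1 | eve | 1 | hr | 1
6 | 7 | Y1 | 4 | carol | 4 | eng | 6
5 | 30 | Z2 | 1 | eve | 1 | hr | 1
After WHERE (1 rows):
sales.id | sales.score | sales.code | sales.price | cities.owner | cities.price | cities.dept | cities.amt
6 | 7 | Y1 | 4 | carol | 4 | eng | 6
After GROUP BY (1 rows):
sales.price | max_id
4 | 6

== RESULT ==
sales.price | max_id
4 | 6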